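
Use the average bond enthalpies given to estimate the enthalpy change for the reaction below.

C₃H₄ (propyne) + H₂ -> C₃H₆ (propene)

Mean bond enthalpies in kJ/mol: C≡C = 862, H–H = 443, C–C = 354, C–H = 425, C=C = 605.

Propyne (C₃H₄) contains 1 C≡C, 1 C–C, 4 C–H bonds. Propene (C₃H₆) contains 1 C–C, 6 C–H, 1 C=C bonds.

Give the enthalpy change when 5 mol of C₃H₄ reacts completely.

Bonds broken (reactants):
  C≡C: 1 × 862 = 862
  C–C: 1 × 354 = 354
  C–H: 4 × 425 = 1700
  H–H: 1 × 443 = 443
  Σ(broken) = 3359 kJ
Bonds formed (products):
  C–C: 1 × 354 = 354
  C–H: 6 × 425 = 2550
  C=C: 1 × 605 = 605
  Σ(formed) = 3509 kJ
ΔH = Σ(broken) − Σ(formed) = 3359 − 3509 = −150 kJ
For 5× the reaction as written: 5 × (−150) = −750 kJ

ΔH = −750 kJ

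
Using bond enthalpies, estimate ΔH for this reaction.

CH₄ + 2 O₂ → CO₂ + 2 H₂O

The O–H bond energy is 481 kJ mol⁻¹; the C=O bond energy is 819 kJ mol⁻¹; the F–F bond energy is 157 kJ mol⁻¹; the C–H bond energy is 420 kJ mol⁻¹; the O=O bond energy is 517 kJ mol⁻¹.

Bonds broken (reactants):
  C–H: 4 × 420 = 1680
  O=O: 2 × 517 = 1034
  Σ(broken) = 2714 kJ
Bonds formed (products):
  C=O: 2 × 819 = 1638
  O–H: 4 × 481 = 1924
  Σ(formed) = 3562 kJ
ΔH = Σ(broken) − Σ(formed) = 2714 − 3562 = −848 kJ

ΔH ≈ −848 kJ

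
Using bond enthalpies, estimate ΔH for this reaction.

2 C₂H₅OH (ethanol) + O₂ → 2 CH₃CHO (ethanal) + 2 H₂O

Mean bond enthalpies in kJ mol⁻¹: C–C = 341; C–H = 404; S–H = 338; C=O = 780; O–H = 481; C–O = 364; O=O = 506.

ΔH ≈ −480 kJ

Bonds broken (reactants):
  C–C: 2 × 341 = 682
  C–H: 10 × 404 = 4040
  C–O: 2 × 364 = 728
  O–H: 2 × 481 = 962
  O=O: 1 × 506 = 506
  Σ(broken) = 6918 kJ
Bonds formed (products):
  C–C: 2 × 341 = 682
  C–H: 8 × 404 = 3232
  C=O: 2 × 780 = 1560
  O–H: 4 × 481 = 1924
  Σ(formed) = 7398 kJ
ΔH = Σ(broken) − Σ(formed) = 6918 − 7398 = −480 kJ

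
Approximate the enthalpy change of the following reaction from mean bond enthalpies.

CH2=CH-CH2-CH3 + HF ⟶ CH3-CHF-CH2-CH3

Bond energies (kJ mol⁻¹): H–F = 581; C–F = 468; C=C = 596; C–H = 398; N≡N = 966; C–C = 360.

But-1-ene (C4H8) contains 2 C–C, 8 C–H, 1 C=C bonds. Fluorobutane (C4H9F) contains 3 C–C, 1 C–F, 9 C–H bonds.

ΔH ≈ −49 kJ

Bonds broken (reactants):
  C–C: 2 × 360 = 720
  C–H: 8 × 398 = 3184
  C=C: 1 × 596 = 596
  H–F: 1 × 581 = 581
  Σ(broken) = 5081 kJ
Bonds formed (products):
  C–C: 3 × 360 = 1080
  C–F: 1 × 468 = 468
  C–H: 9 × 398 = 3582
  Σ(formed) = 5130 kJ
ΔH = Σ(broken) − Σ(formed) = 5081 − 5130 = −49 kJ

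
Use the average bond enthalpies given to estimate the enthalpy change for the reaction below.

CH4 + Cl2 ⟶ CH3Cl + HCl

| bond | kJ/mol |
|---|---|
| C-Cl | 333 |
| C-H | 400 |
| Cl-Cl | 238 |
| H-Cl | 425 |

ΔH ≈ −120 kJ

Bonds broken (reactants):
  C-H: 4 × 400 = 1600
  Cl-Cl: 1 × 238 = 238
  Σ(broken) = 1838 kJ
Bonds formed (products):
  C-Cl: 1 × 333 = 333
  C-H: 3 × 400 = 1200
  H-Cl: 1 × 425 = 425
  Σ(formed) = 1958 kJ
ΔH = Σ(broken) − Σ(formed) = 1838 − 1958 = −120 kJ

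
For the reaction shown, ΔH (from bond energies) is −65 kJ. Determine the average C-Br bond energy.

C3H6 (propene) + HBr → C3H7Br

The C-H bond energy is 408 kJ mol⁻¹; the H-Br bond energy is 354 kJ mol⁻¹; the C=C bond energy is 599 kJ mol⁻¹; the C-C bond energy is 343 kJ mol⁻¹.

D(C-Br) ≈ 267 kJ/mol

Let D be the C-Br bond energy.
Σ(broken) = 1×343 + 6×408 + 1×599 + 1×354 = 3744
Σ(formed) = 1×D + 2×343 + 7×408 = 3542 + D
ΔH = Σ(broken) − Σ(formed) = (3744) − (3542 + D) = +202 − D
Setting this equal to −65 kJ gives D = 267 kJ/mol.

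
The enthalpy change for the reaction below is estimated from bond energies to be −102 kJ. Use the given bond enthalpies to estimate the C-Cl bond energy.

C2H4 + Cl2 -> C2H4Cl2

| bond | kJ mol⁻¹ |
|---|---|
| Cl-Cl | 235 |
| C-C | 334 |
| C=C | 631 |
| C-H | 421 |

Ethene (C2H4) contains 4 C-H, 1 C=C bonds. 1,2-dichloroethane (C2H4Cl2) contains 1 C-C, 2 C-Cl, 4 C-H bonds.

Let D be the C-Cl bond energy.
Σ(broken) = 4×421 + 1×631 + 1×235 = 2550
Σ(formed) = 1×334 + 2×D + 4×421 = 2018 + 2D
ΔH = Σ(broken) − Σ(formed) = (2550) − (2018 + 2D) = +532 − 2D
Setting this equal to −102 kJ gives 2D = 634, so D = 317 kJ/mol.

D(C-Cl) ≈ 317 kJ/mol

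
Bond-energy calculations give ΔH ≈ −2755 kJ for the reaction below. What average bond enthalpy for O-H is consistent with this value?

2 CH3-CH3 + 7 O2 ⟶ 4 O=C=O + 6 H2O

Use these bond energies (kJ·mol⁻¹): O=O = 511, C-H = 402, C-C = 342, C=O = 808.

D(O-H) ≈ 448 kJ/mol

Let D be the O-H bond energy.
Σ(broken) = 2×342 + 12×402 + 7×511 = 9085
Σ(formed) = 8×808 + 12×D = 6464 + 12D
ΔH = Σ(broken) − Σ(formed) = (9085) − (6464 + 12D) = +2621 − 12D
Setting this equal to −2755 kJ gives 12D = 5376, so D = 448 kJ/mol.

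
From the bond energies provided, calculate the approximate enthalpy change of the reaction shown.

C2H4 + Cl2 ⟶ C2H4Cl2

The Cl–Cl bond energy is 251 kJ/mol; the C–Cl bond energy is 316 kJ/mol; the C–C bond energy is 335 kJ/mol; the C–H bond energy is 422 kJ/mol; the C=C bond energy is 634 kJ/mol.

ΔH ≈ −82 kJ

Bonds broken (reactants):
  C–H: 4 × 422 = 1688
  C=C: 1 × 634 = 634
  Cl–Cl: 1 × 251 = 251
  Σ(broken) = 2573 kJ
Bonds formed (products):
  C–C: 1 × 335 = 335
  C–Cl: 2 × 316 = 632
  C–H: 4 × 422 = 1688
  Σ(formed) = 2655 kJ
ΔH = Σ(broken) − Σ(formed) = 2573 − 2655 = −82 kJ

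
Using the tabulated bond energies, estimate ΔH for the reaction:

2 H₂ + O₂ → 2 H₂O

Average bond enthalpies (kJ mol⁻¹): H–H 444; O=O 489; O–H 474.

ΔH ≈ −519 kJ

Bonds broken (reactants):
  H–H: 2 × 444 = 888
  O=O: 1 × 489 = 489
  Σ(broken) = 1377 kJ
Bonds formed (products):
  O–H: 4 × 474 = 1896
  Σ(formed) = 1896 kJ
ΔH = Σ(broken) − Σ(formed) = 1377 − 1896 = −519 kJ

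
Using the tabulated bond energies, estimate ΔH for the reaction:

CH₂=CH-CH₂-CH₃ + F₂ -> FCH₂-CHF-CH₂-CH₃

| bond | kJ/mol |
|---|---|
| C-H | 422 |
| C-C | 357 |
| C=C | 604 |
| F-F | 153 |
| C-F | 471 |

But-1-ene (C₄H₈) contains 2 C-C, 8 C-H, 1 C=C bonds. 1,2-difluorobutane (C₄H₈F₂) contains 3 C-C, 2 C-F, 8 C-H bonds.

Bonds broken (reactants):
  C-C: 2 × 357 = 714
  C-H: 8 × 422 = 3376
  C=C: 1 × 604 = 604
  F-F: 1 × 153 = 153
  Σ(broken) = 4847 kJ
Bonds formed (products):
  C-C: 3 × 357 = 1071
  C-F: 2 × 471 = 942
  C-H: 8 × 422 = 3376
  Σ(formed) = 5389 kJ
ΔH = Σ(broken) − Σ(formed) = 4847 − 5389 = −542 kJ

ΔH ≈ −542 kJ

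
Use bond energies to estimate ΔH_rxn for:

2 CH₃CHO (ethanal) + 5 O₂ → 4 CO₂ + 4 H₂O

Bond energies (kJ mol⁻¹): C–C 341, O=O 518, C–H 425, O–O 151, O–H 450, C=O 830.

ΔH ≈ −1908 kJ

Bonds broken (reactants):
  C–C: 2 × 341 = 682
  C–H: 8 × 425 = 3400
  C=O: 2 × 830 = 1660
  O=O: 5 × 518 = 2590
  Σ(broken) = 8332 kJ
Bonds formed (products):
  C=O: 8 × 830 = 6640
  O–H: 8 × 450 = 3600
  Σ(formed) = 10240 kJ
ΔH = Σ(broken) − Σ(formed) = 8332 − 10240 = −1908 kJ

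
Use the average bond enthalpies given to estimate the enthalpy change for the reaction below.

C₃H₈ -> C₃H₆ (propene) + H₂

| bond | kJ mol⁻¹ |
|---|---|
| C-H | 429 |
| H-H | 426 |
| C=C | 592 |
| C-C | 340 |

ΔH ≈ +180 kJ

Bonds broken (reactants):
  C-C: 2 × 340 = 680
  C-H: 8 × 429 = 3432
  Σ(broken) = 4112 kJ
Bonds formed (products):
  C-C: 1 × 340 = 340
  C-H: 6 × 429 = 2574
  C=C: 1 × 592 = 592
  H-H: 1 × 426 = 426
  Σ(formed) = 3932 kJ
ΔH = Σ(broken) − Σ(formed) = 4112 − 3932 = +180 kJ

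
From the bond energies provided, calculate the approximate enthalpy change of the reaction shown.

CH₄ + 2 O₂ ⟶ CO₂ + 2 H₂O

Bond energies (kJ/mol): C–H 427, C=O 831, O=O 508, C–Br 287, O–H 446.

Bonds broken (reactants):
  C–H: 4 × 427 = 1708
  O=O: 2 × 508 = 1016
  Σ(broken) = 2724 kJ
Bonds formed (products):
  C=O: 2 × 831 = 1662
  O–H: 4 × 446 = 1784
  Σ(formed) = 3446 kJ
ΔH = Σ(broken) − Σ(formed) = 2724 − 3446 = −722 kJ

ΔH ≈ −722 kJ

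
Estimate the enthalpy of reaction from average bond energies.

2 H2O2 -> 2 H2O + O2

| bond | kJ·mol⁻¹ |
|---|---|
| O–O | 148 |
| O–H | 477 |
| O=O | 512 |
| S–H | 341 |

ΔH ≈ −216 kJ

Bonds broken (reactants):
  O–H: 4 × 477 = 1908
  O–O: 2 × 148 = 296
  Σ(broken) = 2204 kJ
Bonds formed (products):
  O–H: 4 × 477 = 1908
  O=O: 1 × 512 = 512
  Σ(formed) = 2420 kJ
ΔH = Σ(broken) − Σ(formed) = 2204 − 2420 = −216 kJ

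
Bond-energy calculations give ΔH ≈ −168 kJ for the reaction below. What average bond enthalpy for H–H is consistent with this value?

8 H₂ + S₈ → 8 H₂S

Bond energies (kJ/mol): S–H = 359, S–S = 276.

Let D be the H–H bond energy.
Σ(broken) = 8×D + 8×276 = 2208 + 8D
Σ(formed) = 16×359 = 5744
ΔH = Σ(broken) − Σ(formed) = (2208 + 8D) − (5744) = −3536 + 8D
Setting this equal to −168 kJ gives 8D = 3368, so D = 421 kJ/mol.

D(H–H) ≈ 421 kJ/mol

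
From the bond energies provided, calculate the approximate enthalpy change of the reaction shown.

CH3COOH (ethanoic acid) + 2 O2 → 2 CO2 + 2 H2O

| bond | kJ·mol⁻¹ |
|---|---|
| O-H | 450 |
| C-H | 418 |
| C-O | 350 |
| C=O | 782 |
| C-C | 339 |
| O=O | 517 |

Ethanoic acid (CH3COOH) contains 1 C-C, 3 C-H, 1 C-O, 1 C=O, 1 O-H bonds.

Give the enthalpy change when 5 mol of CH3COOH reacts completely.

ΔH = −3595 kJ

Bonds broken (reactants):
  C-C: 1 × 339 = 339
  C-H: 3 × 418 = 1254
  C-O: 1 × 350 = 350
  C=O: 1 × 782 = 782
  O-H: 1 × 450 = 450
  O=O: 2 × 517 = 1034
  Σ(broken) = 4209 kJ
Bonds formed (products):
  C=O: 4 × 782 = 3128
  O-H: 4 × 450 = 1800
  Σ(formed) = 4928 kJ
ΔH = Σ(broken) − Σ(formed) = 4209 − 4928 = −719 kJ
For 5× the reaction as written: 5 × (−719) = −3595 kJ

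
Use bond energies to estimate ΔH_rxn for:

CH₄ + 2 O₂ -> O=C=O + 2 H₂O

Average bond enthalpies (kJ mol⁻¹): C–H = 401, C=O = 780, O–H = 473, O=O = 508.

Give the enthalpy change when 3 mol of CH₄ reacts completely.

ΔH = −2496 kJ

Bonds broken (reactants):
  C–H: 4 × 401 = 1604
  O=O: 2 × 508 = 1016
  Σ(broken) = 2620 kJ
Bonds formed (products):
  C=O: 2 × 780 = 1560
  O–H: 4 × 473 = 1892
  Σ(formed) = 3452 kJ
ΔH = Σ(broken) − Σ(formed) = 2620 − 3452 = −832 kJ
For 3× the reaction as written: 3 × (−832) = −2496 kJ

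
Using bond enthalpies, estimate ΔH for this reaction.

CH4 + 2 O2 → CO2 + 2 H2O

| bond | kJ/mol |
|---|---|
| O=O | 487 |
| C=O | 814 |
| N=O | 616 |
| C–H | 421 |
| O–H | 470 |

ΔH ≈ −850 kJ

Bonds broken (reactants):
  C–H: 4 × 421 = 1684
  O=O: 2 × 487 = 974
  Σ(broken) = 2658 kJ
Bonds formed (products):
  C=O: 2 × 814 = 1628
  O–H: 4 × 470 = 1880
  Σ(formed) = 3508 kJ
ΔH = Σ(broken) − Σ(formed) = 2658 − 3508 = −850 kJ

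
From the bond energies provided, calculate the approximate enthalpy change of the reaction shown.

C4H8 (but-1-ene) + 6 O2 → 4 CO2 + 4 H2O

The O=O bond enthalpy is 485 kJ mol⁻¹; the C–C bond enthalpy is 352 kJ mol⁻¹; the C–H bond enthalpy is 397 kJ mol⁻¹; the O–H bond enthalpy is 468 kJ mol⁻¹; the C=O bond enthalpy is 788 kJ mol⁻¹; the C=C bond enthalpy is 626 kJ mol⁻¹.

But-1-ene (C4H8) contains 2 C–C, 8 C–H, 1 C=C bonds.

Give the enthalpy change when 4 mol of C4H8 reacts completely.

ΔH = −10528 kJ

Bonds broken (reactants):
  C–C: 2 × 352 = 704
  C–H: 8 × 397 = 3176
  C=C: 1 × 626 = 626
  O=O: 6 × 485 = 2910
  Σ(broken) = 7416 kJ
Bonds formed (products):
  C=O: 8 × 788 = 6304
  O–H: 8 × 468 = 3744
  Σ(formed) = 10048 kJ
ΔH = Σ(broken) − Σ(formed) = 7416 − 10048 = −2632 kJ
For 4× the reaction as written: 4 × (−2632) = −10528 kJ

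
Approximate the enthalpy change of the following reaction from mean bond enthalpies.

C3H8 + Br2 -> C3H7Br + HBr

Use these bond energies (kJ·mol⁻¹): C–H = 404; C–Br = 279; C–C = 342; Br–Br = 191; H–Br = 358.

ΔH ≈ −42 kJ

Bonds broken (reactants):
  Br–Br: 1 × 191 = 191
  C–C: 2 × 342 = 684
  C–H: 8 × 404 = 3232
  Σ(broken) = 4107 kJ
Bonds formed (products):
  C–Br: 1 × 279 = 279
  C–C: 2 × 342 = 684
  C–H: 7 × 404 = 2828
  H–Br: 1 × 358 = 358
  Σ(formed) = 4149 kJ
ΔH = Σ(broken) − Σ(formed) = 4107 − 4149 = −42 kJ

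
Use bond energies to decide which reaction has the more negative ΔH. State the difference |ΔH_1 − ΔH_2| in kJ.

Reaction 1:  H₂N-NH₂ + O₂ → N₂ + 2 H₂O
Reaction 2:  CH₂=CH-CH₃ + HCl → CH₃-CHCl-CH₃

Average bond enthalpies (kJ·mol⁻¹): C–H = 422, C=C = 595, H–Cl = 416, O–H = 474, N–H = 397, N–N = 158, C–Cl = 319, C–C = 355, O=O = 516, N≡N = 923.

Reaction 1, by 472 kJ

Reaction 1:
  Bonds broken (reactants):
    N–H: 4 × 397 = 1588
    N–N: 1 × 158 = 158
    O=O: 1 × 516 = 516
    Σ(broken) = 2262 kJ
  Bonds formed (products):
    N≡N: 1 × 923 = 923
    O–H: 4 × 474 = 1896
    Σ(formed) = 2819 kJ
  ΔH_1 = 2262 − 2819 = −557 kJ
Reaction 2:
  Bonds broken (reactants):
    C–C: 1 × 355 = 355
    C–H: 6 × 422 = 2532
    C=C: 1 × 595 = 595
    H–Cl: 1 × 416 = 416
    Σ(broken) = 3898 kJ
  Bonds formed (products):
    C–C: 2 × 355 = 710
    C–Cl: 1 × 319 = 319
    C–H: 7 × 422 = 2954
    Σ(formed) = 3983 kJ
  ΔH_2 = 3898 − 3983 = −85 kJ
ΔH_1 − ΔH_2 = −472 kJ, so reaction 1 has the more negative ΔH; |ΔH_1 − ΔH_2| = 472 kJ.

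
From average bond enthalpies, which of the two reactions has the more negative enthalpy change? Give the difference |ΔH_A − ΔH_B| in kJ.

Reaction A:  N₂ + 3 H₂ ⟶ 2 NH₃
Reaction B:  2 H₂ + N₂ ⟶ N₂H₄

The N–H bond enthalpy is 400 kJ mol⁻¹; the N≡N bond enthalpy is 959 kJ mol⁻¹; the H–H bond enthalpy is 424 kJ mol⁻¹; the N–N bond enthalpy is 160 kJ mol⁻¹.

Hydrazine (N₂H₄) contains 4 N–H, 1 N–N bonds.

Reaction A, by 216 kJ

Reaction A:
  Bonds broken (reactants):
    H–H: 3 × 424 = 1272
    N≡N: 1 × 959 = 959
    Σ(broken) = 2231 kJ
  Bonds formed (products):
    N–H: 6 × 400 = 2400
    Σ(formed) = 2400 kJ
  ΔH_A = 2231 − 2400 = −169 kJ
Reaction B:
  Bonds broken (reactants):
    H–H: 2 × 424 = 848
    N≡N: 1 × 959 = 959
    Σ(broken) = 1807 kJ
  Bonds formed (products):
    N–H: 4 × 400 = 1600
    N–N: 1 × 160 = 160
    Σ(formed) = 1760 kJ
  ΔH_B = 1807 − 1760 = +47 kJ
ΔH_A − ΔH_B = −216 kJ, so reaction A has the more negative ΔH; |ΔH_A − ΔH_B| = 216 kJ.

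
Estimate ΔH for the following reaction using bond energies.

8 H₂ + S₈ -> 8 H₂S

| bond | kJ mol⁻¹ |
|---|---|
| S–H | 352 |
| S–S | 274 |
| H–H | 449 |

ΔH ≈ +152 kJ

Bonds broken (reactants):
  H–H: 8 × 449 = 3592
  S–S: 8 × 274 = 2192
  Σ(broken) = 5784 kJ
Bonds formed (products):
  S–H: 16 × 352 = 5632
  Σ(formed) = 5632 kJ
ΔH = Σ(broken) − Σ(formed) = 5784 − 5632 = +152 kJ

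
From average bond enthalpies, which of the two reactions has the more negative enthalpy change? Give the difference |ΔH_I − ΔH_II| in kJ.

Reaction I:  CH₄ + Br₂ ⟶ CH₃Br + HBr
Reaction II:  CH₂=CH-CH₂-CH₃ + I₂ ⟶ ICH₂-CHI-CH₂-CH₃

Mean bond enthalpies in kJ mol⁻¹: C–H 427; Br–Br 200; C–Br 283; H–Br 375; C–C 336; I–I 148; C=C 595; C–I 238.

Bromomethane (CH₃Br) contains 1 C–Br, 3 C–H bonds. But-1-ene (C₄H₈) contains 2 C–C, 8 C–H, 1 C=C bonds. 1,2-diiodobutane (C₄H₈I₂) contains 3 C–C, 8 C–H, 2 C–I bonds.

Reaction I:
  Bonds broken (reactants):
    Br–Br: 1 × 200 = 200
    C–H: 4 × 427 = 1708
    Σ(broken) = 1908 kJ
  Bonds formed (products):
    C–Br: 1 × 283 = 283
    C–H: 3 × 427 = 1281
    H–Br: 1 × 375 = 375
    Σ(formed) = 1939 kJ
  ΔH_I = 1908 − 1939 = −31 kJ
Reaction II:
  Bonds broken (reactants):
    C–C: 2 × 336 = 672
    C–H: 8 × 427 = 3416
    C=C: 1 × 595 = 595
    I–I: 1 × 148 = 148
    Σ(broken) = 4831 kJ
  Bonds formed (products):
    C–C: 3 × 336 = 1008
    C–H: 8 × 427 = 3416
    C–I: 2 × 238 = 476
    Σ(formed) = 4900 kJ
  ΔH_II = 4831 − 4900 = −69 kJ
ΔH_I − ΔH_II = +38 kJ, so reaction II has the more negative ΔH; |ΔH_I − ΔH_II| = 38 kJ.

Reaction II, by 38 kJ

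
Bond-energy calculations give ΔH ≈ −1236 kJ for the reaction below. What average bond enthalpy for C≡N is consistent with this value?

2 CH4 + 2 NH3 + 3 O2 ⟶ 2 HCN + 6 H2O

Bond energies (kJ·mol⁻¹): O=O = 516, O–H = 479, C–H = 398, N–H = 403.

Let D be the C≡N bond energy.
Σ(broken) = 8×398 + 6×403 + 3×516 = 7150
Σ(formed) = 2×D + 2×398 + 12×479 = 6544 + 2D
ΔH = Σ(broken) − Σ(formed) = (7150) − (6544 + 2D) = +606 − 2D
Setting this equal to −1236 kJ gives 2D = 1842, so D = 921 kJ/mol.

D(C≡N) ≈ 921 kJ/mol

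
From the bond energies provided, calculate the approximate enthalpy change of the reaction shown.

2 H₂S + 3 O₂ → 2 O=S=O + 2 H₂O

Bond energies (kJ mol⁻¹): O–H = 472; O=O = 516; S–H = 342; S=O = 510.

ΔH ≈ −1012 kJ

Bonds broken (reactants):
  O=O: 3 × 516 = 1548
  S–H: 4 × 342 = 1368
  Σ(broken) = 2916 kJ
Bonds formed (products):
  O–H: 4 × 472 = 1888
  S=O: 4 × 510 = 2040
  Σ(formed) = 3928 kJ
ΔH = Σ(broken) − Σ(formed) = 2916 − 3928 = −1012 kJ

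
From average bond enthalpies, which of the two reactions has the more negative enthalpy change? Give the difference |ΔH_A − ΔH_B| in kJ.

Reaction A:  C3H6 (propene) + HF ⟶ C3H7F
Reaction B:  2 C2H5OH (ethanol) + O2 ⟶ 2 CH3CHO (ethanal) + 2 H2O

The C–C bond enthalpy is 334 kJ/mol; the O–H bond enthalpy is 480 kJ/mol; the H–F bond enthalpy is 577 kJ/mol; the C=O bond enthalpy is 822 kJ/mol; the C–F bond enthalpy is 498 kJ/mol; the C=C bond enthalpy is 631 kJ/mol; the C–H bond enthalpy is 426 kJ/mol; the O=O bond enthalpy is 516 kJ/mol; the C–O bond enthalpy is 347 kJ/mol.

Reaction A:
  Bonds broken (reactants):
    C–C: 1 × 334 = 334
    C–H: 6 × 426 = 2556
    C=C: 1 × 631 = 631
    H–F: 1 × 577 = 577
    Σ(broken) = 4098 kJ
  Bonds formed (products):
    C–C: 2 × 334 = 668
    C–F: 1 × 498 = 498
    C–H: 7 × 426 = 2982
    Σ(formed) = 4148 kJ
  ΔH_A = 4098 − 4148 = −50 kJ
Reaction B:
  Bonds broken (reactants):
    C–C: 2 × 334 = 668
    C–H: 10 × 426 = 4260
    C–O: 2 × 347 = 694
    O–H: 2 × 480 = 960
    O=O: 1 × 516 = 516
    Σ(broken) = 7098 kJ
  Bonds formed (products):
    C–C: 2 × 334 = 668
    C–H: 8 × 426 = 3408
    C=O: 2 × 822 = 1644
    O–H: 4 × 480 = 1920
    Σ(formed) = 7640 kJ
  ΔH_B = 7098 − 7640 = −542 kJ
ΔH_A − ΔH_B = +492 kJ, so reaction B has the more negative ΔH; |ΔH_A − ΔH_B| = 492 kJ.

Reaction B, by 492 kJ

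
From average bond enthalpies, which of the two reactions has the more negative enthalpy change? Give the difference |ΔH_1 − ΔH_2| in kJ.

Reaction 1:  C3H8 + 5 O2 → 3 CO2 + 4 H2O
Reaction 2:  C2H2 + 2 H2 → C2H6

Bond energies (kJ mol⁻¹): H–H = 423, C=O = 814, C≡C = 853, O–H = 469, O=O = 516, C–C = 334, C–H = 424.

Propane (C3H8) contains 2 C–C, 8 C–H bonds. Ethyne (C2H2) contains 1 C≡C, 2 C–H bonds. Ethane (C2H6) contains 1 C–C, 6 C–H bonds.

Reaction 1, by 1665 kJ

Reaction 1:
  Bonds broken (reactants):
    C–C: 2 × 334 = 668
    C–H: 8 × 424 = 3392
    O=O: 5 × 516 = 2580
    Σ(broken) = 6640 kJ
  Bonds formed (products):
    C=O: 6 × 814 = 4884
    O–H: 8 × 469 = 3752
    Σ(formed) = 8636 kJ
  ΔH_1 = 6640 − 8636 = −1996 kJ
Reaction 2:
  Bonds broken (reactants):
    C≡C: 1 × 853 = 853
    C–H: 2 × 424 = 848
    H–H: 2 × 423 = 846
    Σ(broken) = 2547 kJ
  Bonds formed (products):
    C–C: 1 × 334 = 334
    C–H: 6 × 424 = 2544
    Σ(formed) = 2878 kJ
  ΔH_2 = 2547 − 2878 = −331 kJ
ΔH_1 − ΔH_2 = −1665 kJ, so reaction 1 has the more negative ΔH; |ΔH_1 − ΔH_2| = 1665 kJ.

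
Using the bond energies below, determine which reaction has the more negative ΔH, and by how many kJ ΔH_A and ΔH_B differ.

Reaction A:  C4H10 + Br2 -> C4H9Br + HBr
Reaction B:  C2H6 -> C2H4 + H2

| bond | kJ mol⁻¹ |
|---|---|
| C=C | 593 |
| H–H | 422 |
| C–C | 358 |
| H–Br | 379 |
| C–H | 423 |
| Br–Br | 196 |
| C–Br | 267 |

Reaction A, by 216 kJ

Reaction A:
  Bonds broken (reactants):
    Br–Br: 1 × 196 = 196
    C–C: 3 × 358 = 1074
    C–H: 10 × 423 = 4230
    Σ(broken) = 5500 kJ
  Bonds formed (products):
    C–Br: 1 × 267 = 267
    C–C: 3 × 358 = 1074
    C–H: 9 × 423 = 3807
    H–Br: 1 × 379 = 379
    Σ(formed) = 5527 kJ
  ΔH_A = 5500 − 5527 = −27 kJ
Reaction B:
  Bonds broken (reactants):
    C–C: 1 × 358 = 358
    C–H: 6 × 423 = 2538
    Σ(broken) = 2896 kJ
  Bonds formed (products):
    C–H: 4 × 423 = 1692
    C=C: 1 × 593 = 593
    H–H: 1 × 422 = 422
    Σ(formed) = 2707 kJ
  ΔH_B = 2896 − 2707 = +189 kJ
ΔH_A − ΔH_B = −216 kJ, so reaction A has the more negative ΔH; |ΔH_A − ΔH_B| = 216 kJ.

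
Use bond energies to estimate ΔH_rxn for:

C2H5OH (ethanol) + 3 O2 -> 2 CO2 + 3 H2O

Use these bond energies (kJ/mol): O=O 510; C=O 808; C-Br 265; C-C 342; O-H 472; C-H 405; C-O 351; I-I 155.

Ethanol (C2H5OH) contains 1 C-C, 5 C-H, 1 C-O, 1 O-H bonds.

Bonds broken (reactants):
  C-C: 1 × 342 = 342
  C-H: 5 × 405 = 2025
  C-O: 1 × 351 = 351
  O-H: 1 × 472 = 472
  O=O: 3 × 510 = 1530
  Σ(broken) = 4720 kJ
Bonds formed (products):
  C=O: 4 × 808 = 3232
  O-H: 6 × 472 = 2832
  Σ(formed) = 6064 kJ
ΔH = Σ(broken) − Σ(formed) = 4720 − 6064 = −1344 kJ

ΔH ≈ −1344 kJ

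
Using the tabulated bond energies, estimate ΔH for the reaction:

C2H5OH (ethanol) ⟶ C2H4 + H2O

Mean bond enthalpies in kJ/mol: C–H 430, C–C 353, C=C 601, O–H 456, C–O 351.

Bonds broken (reactants):
  C–C: 1 × 353 = 353
  C–H: 5 × 430 = 2150
  C–O: 1 × 351 = 351
  O–H: 1 × 456 = 456
  Σ(broken) = 3310 kJ
Bonds formed (products):
  C–H: 4 × 430 = 1720
  C=C: 1 × 601 = 601
  O–H: 2 × 456 = 912
  Σ(formed) = 3233 kJ
ΔH = Σ(broken) − Σ(formed) = 3310 − 3233 = +77 kJ

ΔH ≈ +77 kJ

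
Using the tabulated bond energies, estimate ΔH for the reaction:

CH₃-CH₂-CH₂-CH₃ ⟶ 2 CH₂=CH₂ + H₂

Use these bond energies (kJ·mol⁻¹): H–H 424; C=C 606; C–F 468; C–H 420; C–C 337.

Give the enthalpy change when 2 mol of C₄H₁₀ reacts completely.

Bonds broken (reactants):
  C–C: 3 × 337 = 1011
  C–H: 10 × 420 = 4200
  Σ(broken) = 5211 kJ
Bonds formed (products):
  C–H: 8 × 420 = 3360
  C=C: 2 × 606 = 1212
  H–H: 1 × 424 = 424
  Σ(formed) = 4996 kJ
ΔH = Σ(broken) − Σ(formed) = 5211 − 4996 = +215 kJ
For 2× the reaction as written: 2 × (+215) = +430 kJ

ΔH = +430 kJ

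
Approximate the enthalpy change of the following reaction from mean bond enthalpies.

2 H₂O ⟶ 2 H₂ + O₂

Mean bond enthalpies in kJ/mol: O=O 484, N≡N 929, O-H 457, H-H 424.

ΔH ≈ +496 kJ

Bonds broken (reactants):
  O-H: 4 × 457 = 1828
  Σ(broken) = 1828 kJ
Bonds formed (products):
  H-H: 2 × 424 = 848
  O=O: 1 × 484 = 484
  Σ(formed) = 1332 kJ
ΔH = Σ(broken) − Σ(formed) = 1828 − 1332 = +496 kJ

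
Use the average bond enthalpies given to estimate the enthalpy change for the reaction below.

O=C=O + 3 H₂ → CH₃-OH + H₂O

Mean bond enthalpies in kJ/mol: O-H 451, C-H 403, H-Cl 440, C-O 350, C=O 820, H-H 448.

Bonds broken (reactants):
  C=O: 2 × 820 = 1640
  H-H: 3 × 448 = 1344
  Σ(broken) = 2984 kJ
Bonds formed (products):
  C-H: 3 × 403 = 1209
  C-O: 1 × 350 = 350
  O-H: 3 × 451 = 1353
  Σ(formed) = 2912 kJ
ΔH = Σ(broken) − Σ(formed) = 2984 − 2912 = +72 kJ

ΔH ≈ +72 kJ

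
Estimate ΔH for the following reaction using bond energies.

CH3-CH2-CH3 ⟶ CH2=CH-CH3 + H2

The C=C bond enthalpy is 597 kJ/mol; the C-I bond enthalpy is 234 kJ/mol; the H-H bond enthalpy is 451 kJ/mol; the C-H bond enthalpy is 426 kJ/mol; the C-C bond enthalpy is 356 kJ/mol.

Bonds broken (reactants):
  C-C: 2 × 356 = 712
  C-H: 8 × 426 = 3408
  Σ(broken) = 4120 kJ
Bonds formed (products):
  C-C: 1 × 356 = 356
  C-H: 6 × 426 = 2556
  C=C: 1 × 597 = 597
  H-H: 1 × 451 = 451
  Σ(formed) = 3960 kJ
ΔH = Σ(broken) − Σ(formed) = 4120 − 3960 = +160 kJ

ΔH ≈ +160 kJ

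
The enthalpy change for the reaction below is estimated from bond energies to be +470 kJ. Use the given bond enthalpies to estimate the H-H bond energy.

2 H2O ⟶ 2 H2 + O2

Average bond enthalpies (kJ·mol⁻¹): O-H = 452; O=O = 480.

Let D be the H-H bond energy.
Σ(broken) = 4×452 = 1808
Σ(formed) = 2×D + 1×480 = 480 + 2D
ΔH = Σ(broken) − Σ(formed) = (1808) − (480 + 2D) = +1328 − 2D
Setting this equal to +470 kJ gives 2D = 858, so D = 429 kJ/mol.

D(H-H) ≈ 429 kJ/mol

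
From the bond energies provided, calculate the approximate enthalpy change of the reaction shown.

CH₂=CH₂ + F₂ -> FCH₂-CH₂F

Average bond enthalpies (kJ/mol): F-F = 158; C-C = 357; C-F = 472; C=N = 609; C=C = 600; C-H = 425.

Bonds broken (reactants):
  C-H: 4 × 425 = 1700
  C=C: 1 × 600 = 600
  F-F: 1 × 158 = 158
  Σ(broken) = 2458 kJ
Bonds formed (products):
  C-C: 1 × 357 = 357
  C-F: 2 × 472 = 944
  C-H: 4 × 425 = 1700
  Σ(formed) = 3001 kJ
ΔH = Σ(broken) − Σ(formed) = 2458 − 3001 = −543 kJ

ΔH ≈ −543 kJ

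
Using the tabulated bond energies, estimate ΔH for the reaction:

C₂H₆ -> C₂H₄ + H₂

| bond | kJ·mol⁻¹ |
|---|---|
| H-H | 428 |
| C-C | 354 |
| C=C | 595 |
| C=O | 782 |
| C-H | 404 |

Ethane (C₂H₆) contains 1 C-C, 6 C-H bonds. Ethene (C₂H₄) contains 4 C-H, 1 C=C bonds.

ΔH ≈ +139 kJ

Bonds broken (reactants):
  C-C: 1 × 354 = 354
  C-H: 6 × 404 = 2424
  Σ(broken) = 2778 kJ
Bonds formed (products):
  C-H: 4 × 404 = 1616
  C=C: 1 × 595 = 595
  H-H: 1 × 428 = 428
  Σ(formed) = 2639 kJ
ΔH = Σ(broken) − Σ(formed) = 2778 − 2639 = +139 kJ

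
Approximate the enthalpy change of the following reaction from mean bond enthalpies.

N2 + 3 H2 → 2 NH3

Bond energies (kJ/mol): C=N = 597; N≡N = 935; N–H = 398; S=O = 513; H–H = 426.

ΔH ≈ −175 kJ

Bonds broken (reactants):
  H–H: 3 × 426 = 1278
  N≡N: 1 × 935 = 935
  Σ(broken) = 2213 kJ
Bonds formed (products):
  N–H: 6 × 398 = 2388
  Σ(formed) = 2388 kJ
ΔH = Σ(broken) − Σ(formed) = 2213 − 2388 = −175 kJ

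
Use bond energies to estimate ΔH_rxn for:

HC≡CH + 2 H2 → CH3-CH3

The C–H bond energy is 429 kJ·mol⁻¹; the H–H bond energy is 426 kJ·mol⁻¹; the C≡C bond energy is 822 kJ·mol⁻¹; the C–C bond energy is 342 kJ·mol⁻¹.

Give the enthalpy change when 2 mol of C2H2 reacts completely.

ΔH = −768 kJ

Bonds broken (reactants):
  C≡C: 1 × 822 = 822
  C–H: 2 × 429 = 858
  H–H: 2 × 426 = 852
  Σ(broken) = 2532 kJ
Bonds formed (products):
  C–C: 1 × 342 = 342
  C–H: 6 × 429 = 2574
  Σ(formed) = 2916 kJ
ΔH = Σ(broken) − Σ(formed) = 2532 − 2916 = −384 kJ
For 2× the reaction as written: 2 × (−384) = −768 kJ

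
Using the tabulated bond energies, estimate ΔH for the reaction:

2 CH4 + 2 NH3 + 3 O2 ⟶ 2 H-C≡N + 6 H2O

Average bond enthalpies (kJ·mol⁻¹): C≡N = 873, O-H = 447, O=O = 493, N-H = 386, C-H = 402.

Bonds broken (reactants):
  C-H: 8 × 402 = 3216
  N-H: 6 × 386 = 2316
  O=O: 3 × 493 = 1479
  Σ(broken) = 7011 kJ
Bonds formed (products):
  C≡N: 2 × 873 = 1746
  C-H: 2 × 402 = 804
  O-H: 12 × 447 = 5364
  Σ(formed) = 7914 kJ
ΔH = Σ(broken) − Σ(formed) = 7011 − 7914 = −903 kJ

ΔH ≈ −903 kJ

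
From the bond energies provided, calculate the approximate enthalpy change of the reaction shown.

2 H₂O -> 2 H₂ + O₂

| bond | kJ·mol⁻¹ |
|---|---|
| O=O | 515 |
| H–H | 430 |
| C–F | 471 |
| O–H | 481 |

ΔH ≈ +549 kJ

Bonds broken (reactants):
  O–H: 4 × 481 = 1924
  Σ(broken) = 1924 kJ
Bonds formed (products):
  H–H: 2 × 430 = 860
  O=O: 1 × 515 = 515
  Σ(formed) = 1375 kJ
ΔH = Σ(broken) − Σ(formed) = 1924 − 1375 = +549 kJ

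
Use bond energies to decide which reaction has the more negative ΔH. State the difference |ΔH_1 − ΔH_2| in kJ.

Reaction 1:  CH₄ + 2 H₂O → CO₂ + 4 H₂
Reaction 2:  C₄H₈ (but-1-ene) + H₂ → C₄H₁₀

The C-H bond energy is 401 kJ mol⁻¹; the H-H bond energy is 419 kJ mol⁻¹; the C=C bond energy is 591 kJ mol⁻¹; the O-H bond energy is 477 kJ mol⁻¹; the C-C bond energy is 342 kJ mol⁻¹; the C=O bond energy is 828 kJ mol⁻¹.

Reaction 2, by 314 kJ

Reaction 1:
  Bonds broken (reactants):
    C-H: 4 × 401 = 1604
    O-H: 4 × 477 = 1908
    Σ(broken) = 3512 kJ
  Bonds formed (products):
    C=O: 2 × 828 = 1656
    H-H: 4 × 419 = 1676
    Σ(formed) = 3332 kJ
  ΔH_1 = 3512 − 3332 = +180 kJ
Reaction 2:
  Bonds broken (reactants):
    C-C: 2 × 342 = 684
    C-H: 8 × 401 = 3208
    C=C: 1 × 591 = 591
    H-H: 1 × 419 = 419
    Σ(broken) = 4902 kJ
  Bonds formed (products):
    C-C: 3 × 342 = 1026
    C-H: 10 × 401 = 4010
    Σ(formed) = 5036 kJ
  ΔH_2 = 4902 − 5036 = −134 kJ
ΔH_1 − ΔH_2 = +314 kJ, so reaction 2 has the more negative ΔH; |ΔH_1 − ΔH_2| = 314 kJ.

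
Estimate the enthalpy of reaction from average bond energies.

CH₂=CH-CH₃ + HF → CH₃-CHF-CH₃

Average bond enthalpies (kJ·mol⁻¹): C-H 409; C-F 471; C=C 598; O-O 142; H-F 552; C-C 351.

Bonds broken (reactants):
  C-C: 1 × 351 = 351
  C-H: 6 × 409 = 2454
  C=C: 1 × 598 = 598
  H-F: 1 × 552 = 552
  Σ(broken) = 3955 kJ
Bonds formed (products):
  C-C: 2 × 351 = 702
  C-F: 1 × 471 = 471
  C-H: 7 × 409 = 2863
  Σ(formed) = 4036 kJ
ΔH = Σ(broken) − Σ(formed) = 3955 − 4036 = −81 kJ

ΔH ≈ −81 kJ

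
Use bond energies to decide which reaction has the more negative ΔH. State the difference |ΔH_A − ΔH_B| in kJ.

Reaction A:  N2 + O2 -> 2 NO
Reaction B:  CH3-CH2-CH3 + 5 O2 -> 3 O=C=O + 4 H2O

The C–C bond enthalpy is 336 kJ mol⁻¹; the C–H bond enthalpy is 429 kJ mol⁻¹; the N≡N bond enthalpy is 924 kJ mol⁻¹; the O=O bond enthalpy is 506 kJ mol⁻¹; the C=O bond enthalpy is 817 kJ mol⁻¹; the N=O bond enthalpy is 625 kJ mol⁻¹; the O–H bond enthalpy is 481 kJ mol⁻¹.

Reaction B, by 2296 kJ

Reaction A:
  Bonds broken (reactants):
    N≡N: 1 × 924 = 924
    O=O: 1 × 506 = 506
    Σ(broken) = 1430 kJ
  Bonds formed (products):
    N=O: 2 × 625 = 1250
    Σ(formed) = 1250 kJ
  ΔH_A = 1430 − 1250 = +180 kJ
Reaction B:
  Bonds broken (reactants):
    C–C: 2 × 336 = 672
    C–H: 8 × 429 = 3432
    O=O: 5 × 506 = 2530
    Σ(broken) = 6634 kJ
  Bonds formed (products):
    C=O: 6 × 817 = 4902
    O–H: 8 × 481 = 3848
    Σ(formed) = 8750 kJ
  ΔH_B = 6634 − 8750 = −2116 kJ
ΔH_A − ΔH_B = +2296 kJ, so reaction B has the more negative ΔH; |ΔH_A − ΔH_B| = 2296 kJ.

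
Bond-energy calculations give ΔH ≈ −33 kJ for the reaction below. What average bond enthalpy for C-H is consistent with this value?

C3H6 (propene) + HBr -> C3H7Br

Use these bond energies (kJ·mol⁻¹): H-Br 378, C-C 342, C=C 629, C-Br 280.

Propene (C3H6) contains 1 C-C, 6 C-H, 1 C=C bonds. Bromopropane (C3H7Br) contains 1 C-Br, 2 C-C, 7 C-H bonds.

Let D be the C-H bond energy.
Σ(broken) = 1×342 + 6×D + 1×629 + 1×378 = 1349 + 6D
Σ(formed) = 1×280 + 2×342 + 7×D = 964 + 7D
ΔH = Σ(broken) − Σ(formed) = (1349 + 6D) − (964 + 7D) = +385 − D
Setting this equal to −33 kJ gives D = 418 kJ/mol.

D(C-H) ≈ 418 kJ/mol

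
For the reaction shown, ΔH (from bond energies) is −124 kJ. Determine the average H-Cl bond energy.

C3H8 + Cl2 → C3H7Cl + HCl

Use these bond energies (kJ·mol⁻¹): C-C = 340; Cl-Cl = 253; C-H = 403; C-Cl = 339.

D(H-Cl) ≈ 441 kJ/mol

Let D be the H-Cl bond energy.
Σ(broken) = 2×340 + 8×403 + 1×253 = 4157
Σ(formed) = 2×340 + 1×339 + 7×403 + 1×D = 3840 + D
ΔH = Σ(broken) − Σ(formed) = (4157) − (3840 + D) = +317 − D
Setting this equal to −124 kJ gives D = 441 kJ/mol.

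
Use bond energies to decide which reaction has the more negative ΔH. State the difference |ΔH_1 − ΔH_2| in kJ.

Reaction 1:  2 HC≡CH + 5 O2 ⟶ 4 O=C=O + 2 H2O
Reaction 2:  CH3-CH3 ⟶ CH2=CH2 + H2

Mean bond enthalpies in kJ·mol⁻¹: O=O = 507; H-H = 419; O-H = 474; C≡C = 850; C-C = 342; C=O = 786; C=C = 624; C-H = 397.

Reaction 1:
  Bonds broken (reactants):
    C≡C: 2 × 850 = 1700
    C-H: 4 × 397 = 1588
    O=O: 5 × 507 = 2535
    Σ(broken) = 5823 kJ
  Bonds formed (products):
    C=O: 8 × 786 = 6288
    O-H: 4 × 474 = 1896
    Σ(formed) = 8184 kJ
  ΔH_1 = 5823 − 8184 = −2361 kJ
Reaction 2:
  Bonds broken (reactants):
    C-C: 1 × 342 = 342
    C-H: 6 × 397 = 2382
    Σ(broken) = 2724 kJ
  Bonds formed (products):
    C-H: 4 × 397 = 1588
    C=C: 1 × 624 = 624
    H-H: 1 × 419 = 419
    Σ(formed) = 2631 kJ
  ΔH_2 = 2724 − 2631 = +93 kJ
ΔH_1 − ΔH_2 = −2454 kJ, so reaction 1 has the more negative ΔH; |ΔH_1 − ΔH_2| = 2454 kJ.

Reaction 1, by 2454 kJ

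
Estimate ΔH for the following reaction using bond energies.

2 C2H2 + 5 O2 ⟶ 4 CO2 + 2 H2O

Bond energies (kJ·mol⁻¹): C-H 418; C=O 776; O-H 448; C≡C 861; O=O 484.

ΔH ≈ −2186 kJ

Bonds broken (reactants):
  C≡C: 2 × 861 = 1722
  C-H: 4 × 418 = 1672
  O=O: 5 × 484 = 2420
  Σ(broken) = 5814 kJ
Bonds formed (products):
  C=O: 8 × 776 = 6208
  O-H: 4 × 448 = 1792
  Σ(formed) = 8000 kJ
ΔH = Σ(broken) − Σ(formed) = 5814 − 8000 = −2186 kJ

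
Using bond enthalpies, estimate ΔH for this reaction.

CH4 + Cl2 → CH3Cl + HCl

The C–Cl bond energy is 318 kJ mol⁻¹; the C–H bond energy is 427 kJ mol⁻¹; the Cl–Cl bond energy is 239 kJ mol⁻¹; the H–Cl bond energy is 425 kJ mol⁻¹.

ΔH ≈ −77 kJ

Bonds broken (reactants):
  C–H: 4 × 427 = 1708
  Cl–Cl: 1 × 239 = 239
  Σ(broken) = 1947 kJ
Bonds formed (products):
  C–Cl: 1 × 318 = 318
  C–H: 3 × 427 = 1281
  H–Cl: 1 × 425 = 425
  Σ(formed) = 2024 kJ
ΔH = Σ(broken) − Σ(formed) = 1947 − 2024 = −77 kJ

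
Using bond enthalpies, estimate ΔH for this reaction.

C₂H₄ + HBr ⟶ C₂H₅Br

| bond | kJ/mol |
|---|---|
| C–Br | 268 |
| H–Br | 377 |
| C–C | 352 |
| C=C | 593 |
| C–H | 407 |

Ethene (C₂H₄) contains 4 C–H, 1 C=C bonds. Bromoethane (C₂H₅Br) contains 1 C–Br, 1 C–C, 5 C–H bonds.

ΔH ≈ −57 kJ

Bonds broken (reactants):
  C–H: 4 × 407 = 1628
  C=C: 1 × 593 = 593
  H–Br: 1 × 377 = 377
  Σ(broken) = 2598 kJ
Bonds formed (products):
  C–Br: 1 × 268 = 268
  C–C: 1 × 352 = 352
  C–H: 5 × 407 = 2035
  Σ(formed) = 2655 kJ
ΔH = Σ(broken) − Σ(formed) = 2598 − 2655 = −57 kJ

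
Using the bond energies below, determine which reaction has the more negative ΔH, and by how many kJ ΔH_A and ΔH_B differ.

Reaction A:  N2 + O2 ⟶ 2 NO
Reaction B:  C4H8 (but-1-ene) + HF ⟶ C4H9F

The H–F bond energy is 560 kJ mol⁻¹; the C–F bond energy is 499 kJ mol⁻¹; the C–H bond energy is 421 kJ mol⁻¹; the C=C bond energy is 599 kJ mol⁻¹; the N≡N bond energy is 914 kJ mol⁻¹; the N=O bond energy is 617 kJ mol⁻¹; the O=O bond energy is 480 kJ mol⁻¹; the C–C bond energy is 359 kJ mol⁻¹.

Reaction A:
  Bonds broken (reactants):
    N≡N: 1 × 914 = 914
    O=O: 1 × 480 = 480
    Σ(broken) = 1394 kJ
  Bonds formed (products):
    N=O: 2 × 617 = 1234
    Σ(formed) = 1234 kJ
  ΔH_A = 1394 − 1234 = +160 kJ
Reaction B:
  Bonds broken (reactants):
    C–C: 2 × 359 = 718
    C–H: 8 × 421 = 3368
    C=C: 1 × 599 = 599
    H–F: 1 × 560 = 560
    Σ(broken) = 5245 kJ
  Bonds formed (products):
    C–C: 3 × 359 = 1077
    C–F: 1 × 499 = 499
    C–H: 9 × 421 = 3789
    Σ(formed) = 5365 kJ
  ΔH_B = 5245 − 5365 = −120 kJ
ΔH_A − ΔH_B = +280 kJ, so reaction B has the more negative ΔH; |ΔH_A − ΔH_B| = 280 kJ.

Reaction B, by 280 kJ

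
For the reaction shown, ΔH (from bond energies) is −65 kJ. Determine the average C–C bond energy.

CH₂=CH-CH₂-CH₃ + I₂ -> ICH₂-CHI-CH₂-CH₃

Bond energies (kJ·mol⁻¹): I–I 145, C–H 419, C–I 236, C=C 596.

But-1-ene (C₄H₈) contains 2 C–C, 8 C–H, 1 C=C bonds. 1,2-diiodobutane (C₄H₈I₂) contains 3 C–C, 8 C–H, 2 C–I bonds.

D(C–C) ≈ 334 kJ/mol

Let D be the C–C bond energy.
Σ(broken) = 2×D + 8×419 + 1×596 + 1×145 = 4093 + 2D
Σ(formed) = 3×D + 8×419 + 2×236 = 3824 + 3D
ΔH = Σ(broken) − Σ(formed) = (4093 + 2D) − (3824 + 3D) = +269 − D
Setting this equal to −65 kJ gives D = 334 kJ/mol.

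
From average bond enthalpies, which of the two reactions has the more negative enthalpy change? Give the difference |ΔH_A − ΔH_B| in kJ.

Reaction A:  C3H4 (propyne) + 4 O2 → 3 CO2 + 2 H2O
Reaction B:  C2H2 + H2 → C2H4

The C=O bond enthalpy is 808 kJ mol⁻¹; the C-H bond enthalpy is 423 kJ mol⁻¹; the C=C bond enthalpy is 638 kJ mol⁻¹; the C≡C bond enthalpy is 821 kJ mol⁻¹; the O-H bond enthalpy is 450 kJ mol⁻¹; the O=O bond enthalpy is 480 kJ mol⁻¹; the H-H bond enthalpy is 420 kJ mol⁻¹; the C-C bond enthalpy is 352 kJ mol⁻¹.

Reaction A:
  Bonds broken (reactants):
    C≡C: 1 × 821 = 821
    C-C: 1 × 352 = 352
    C-H: 4 × 423 = 1692
    O=O: 4 × 480 = 1920
    Σ(broken) = 4785 kJ
  Bonds formed (products):
    C=O: 6 × 808 = 4848
    O-H: 4 × 450 = 1800
    Σ(formed) = 6648 kJ
  ΔH_A = 4785 − 6648 = −1863 kJ
Reaction B:
  Bonds broken (reactants):
    C≡C: 1 × 821 = 821
    C-H: 2 × 423 = 846
    H-H: 1 × 420 = 420
    Σ(broken) = 2087 kJ
  Bonds formed (products):
    C-H: 4 × 423 = 1692
    C=C: 1 × 638 = 638
    Σ(formed) = 2330 kJ
  ΔH_B = 2087 − 2330 = −243 kJ
ΔH_A − ΔH_B = −1620 kJ, so reaction A has the more negative ΔH; |ΔH_A − ΔH_B| = 1620 kJ.

Reaction A, by 1620 kJ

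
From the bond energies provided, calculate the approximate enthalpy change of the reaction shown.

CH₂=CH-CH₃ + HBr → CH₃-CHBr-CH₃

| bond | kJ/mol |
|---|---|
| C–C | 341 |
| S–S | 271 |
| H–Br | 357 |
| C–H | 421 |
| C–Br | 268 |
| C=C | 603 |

ΔH ≈ −70 kJ

Bonds broken (reactants):
  C–C: 1 × 341 = 341
  C–H: 6 × 421 = 2526
  C=C: 1 × 603 = 603
  H–Br: 1 × 357 = 357
  Σ(broken) = 3827 kJ
Bonds formed (products):
  C–Br: 1 × 268 = 268
  C–C: 2 × 341 = 682
  C–H: 7 × 421 = 2947
  Σ(formed) = 3897 kJ
ΔH = Σ(broken) − Σ(formed) = 3827 − 3897 = −70 kJ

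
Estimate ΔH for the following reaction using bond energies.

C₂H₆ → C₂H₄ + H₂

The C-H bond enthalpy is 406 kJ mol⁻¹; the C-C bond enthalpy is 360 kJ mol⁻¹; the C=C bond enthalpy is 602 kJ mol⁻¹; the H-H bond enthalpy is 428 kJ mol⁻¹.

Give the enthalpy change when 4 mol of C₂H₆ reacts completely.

Bonds broken (reactants):
  C-C: 1 × 360 = 360
  C-H: 6 × 406 = 2436
  Σ(broken) = 2796 kJ
Bonds formed (products):
  C-H: 4 × 406 = 1624
  C=C: 1 × 602 = 602
  H-H: 1 × 428 = 428
  Σ(formed) = 2654 kJ
ΔH = Σ(broken) − Σ(formed) = 2796 − 2654 = +142 kJ
For 4× the reaction as written: 4 × (+142) = +568 kJ

ΔH = +568 kJ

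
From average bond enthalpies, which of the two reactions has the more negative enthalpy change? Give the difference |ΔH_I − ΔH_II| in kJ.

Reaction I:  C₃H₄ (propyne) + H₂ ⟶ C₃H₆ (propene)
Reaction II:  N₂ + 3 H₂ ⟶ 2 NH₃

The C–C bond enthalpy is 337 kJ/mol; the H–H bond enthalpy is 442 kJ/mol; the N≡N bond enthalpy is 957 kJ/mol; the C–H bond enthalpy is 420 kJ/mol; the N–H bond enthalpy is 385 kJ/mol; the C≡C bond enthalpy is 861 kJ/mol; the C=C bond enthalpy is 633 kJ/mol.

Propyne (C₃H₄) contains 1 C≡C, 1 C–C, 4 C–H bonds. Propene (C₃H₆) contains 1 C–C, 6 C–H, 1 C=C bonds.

Reaction I, by 143 kJ

Reaction I:
  Bonds broken (reactants):
    C≡C: 1 × 861 = 861
    C–C: 1 × 337 = 337
    C–H: 4 × 420 = 1680
    H–H: 1 × 442 = 442
    Σ(broken) = 3320 kJ
  Bonds formed (products):
    C–C: 1 × 337 = 337
    C–H: 6 × 420 = 2520
    C=C: 1 × 633 = 633
    Σ(formed) = 3490 kJ
  ΔH_I = 3320 − 3490 = −170 kJ
Reaction II:
  Bonds broken (reactants):
    H–H: 3 × 442 = 1326
    N≡N: 1 × 957 = 957
    Σ(broken) = 2283 kJ
  Bonds formed (products):
    N–H: 6 × 385 = 2310
    Σ(formed) = 2310 kJ
  ΔH_II = 2283 − 2310 = −27 kJ
ΔH_I − ΔH_II = −143 kJ, so reaction I has the more negative ΔH; |ΔH_I − ΔH_II| = 143 kJ.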